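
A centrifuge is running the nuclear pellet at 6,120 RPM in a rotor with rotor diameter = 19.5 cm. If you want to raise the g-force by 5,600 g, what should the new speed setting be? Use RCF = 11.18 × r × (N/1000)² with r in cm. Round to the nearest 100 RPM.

r = 19.5 / 2 = 9.75 cm
Current RCF = 11.18 × 9.75 × (6.12)² = 11.18 × 9.75 × 37.4544 ≈ 4,082.7 × g
Target RCF = 4,082.7 + 5,600 = 9,682.7 × g
(N/1000)² = 9,682.7 / 109.005 = 88.82804
N = 1000 × √88.82804 ≈ 9,424.9

≈ 9400 RPM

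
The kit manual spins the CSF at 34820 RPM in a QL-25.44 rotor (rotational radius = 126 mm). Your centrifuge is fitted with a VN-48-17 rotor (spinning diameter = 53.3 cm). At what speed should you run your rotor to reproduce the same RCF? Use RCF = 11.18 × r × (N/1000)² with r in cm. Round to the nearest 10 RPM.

Original rotor: r = 126 mm = 12.6 cm
RCF = 11.18 × r × (N/1000)²
RCF_original = 11.18 × 12.6 × (34.82)² = 11.18 × 12.6 × 1,212.4324 ≈ 170,792.9 × g
Your rotor: r = 53.3 / 2 = 26.65 cm
170,792.9 = 11.18 × 26.65 × (N/1000)²
(N/1000)² = 170,792.9 / 297.947 = 573.2325
N = 1000 × √573.2325 ≈ 23,942.3

23940 RPM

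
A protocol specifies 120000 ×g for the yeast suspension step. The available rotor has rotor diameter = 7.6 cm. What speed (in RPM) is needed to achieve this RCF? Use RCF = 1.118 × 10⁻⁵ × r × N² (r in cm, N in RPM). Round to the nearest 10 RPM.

r = 7.6 / 2 = 3.8 cm
RCF = 1.118 × 10⁻⁵ × r × N²
120,000 = 1.118 × 10⁻⁵ × 3.8 × N²
N² = 120,000 / (4.2484 × 10⁻⁵) = 2,824,592,788
N ≈ √2,824,592,788 ≈ 53,146.9

53150 RPM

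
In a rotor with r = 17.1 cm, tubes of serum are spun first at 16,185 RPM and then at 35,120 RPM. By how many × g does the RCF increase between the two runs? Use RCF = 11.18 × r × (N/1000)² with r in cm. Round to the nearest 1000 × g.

RCF₁ = 11.18 × 17.1 × (16.185)² = 11.18 × 17.1 × 261.954225 ≈ 50,079.9 × g
RCF₂ = 11.18 × 17.1 × (35.12)² = 11.18 × 17.1 × 1,233.4144 ≈ 235,801.7 × g
Increase = 235,801.7 − 50,079.9 = 185,721.8

186000 × g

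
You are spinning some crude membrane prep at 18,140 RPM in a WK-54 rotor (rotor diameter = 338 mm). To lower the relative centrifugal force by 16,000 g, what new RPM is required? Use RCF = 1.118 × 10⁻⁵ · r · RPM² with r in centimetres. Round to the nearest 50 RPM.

≈ 15650 RPM

r = 338 mm / 2 = 169 mm = 16.9 cm
Current RCF = 1.118 × 10⁻⁵ × 16.9 × (18140)² = 1.118 × 10⁻⁵ × 16.9 × 329,059,600 ≈ 62,173.2 × g
Target RCF = 62,173.2 − 16,000 = 46,173.2 × g
N² = 46,173.2 / (18.8942 × 10⁻⁵) = 244,377,640
N ≈ √244,377,640 ≈ 15,632.6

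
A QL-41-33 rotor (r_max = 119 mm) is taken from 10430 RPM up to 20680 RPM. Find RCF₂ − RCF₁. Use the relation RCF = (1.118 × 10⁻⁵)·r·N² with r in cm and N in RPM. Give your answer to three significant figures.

r = 119 mm = 11.9 cm
RCF₁ = 1.118 × 10⁻⁵ × 11.9 × (10430)² = 1.118 × 10⁻⁵ × 11.9 × 108,784,900 ≈ 14,473 × g
RCF₂ = 1.118 × 10⁻⁵ × 11.9 × (20680)² = 1.118 × 10⁻⁵ × 11.9 × 427,662,400 ≈ 56,897.1 × g
Increase = 56,897.1 − 14,473 = 42,424.1

42400 × g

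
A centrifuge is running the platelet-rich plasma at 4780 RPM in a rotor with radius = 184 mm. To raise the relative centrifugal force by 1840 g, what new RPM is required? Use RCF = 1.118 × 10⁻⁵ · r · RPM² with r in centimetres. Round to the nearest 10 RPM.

r = 184 mm = 18.4 cm
Current RCF = 1.118 × 10⁻⁵ × 18.4 × (4780)² = 1.118 × 10⁻⁵ × 18.4 × 22,848,400 ≈ 4,700.2 × g
Target RCF = 4,700.2 + 1,840 = 6,540.2 × g
N² = 6,540.2 / (20.5712 × 10⁻⁵) = 31,792,992
N ≈ √31,792,992 ≈ 5,638.5

≈ 5640 RPM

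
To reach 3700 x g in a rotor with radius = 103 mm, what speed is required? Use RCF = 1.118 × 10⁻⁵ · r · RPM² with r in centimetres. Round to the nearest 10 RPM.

N ≈ 5670 RPM

r = 103 mm = 10.3 cm
3,700 = 1.118 × 10⁻⁵ × 10.3 × N²
N² = 3,700 / (11.5154 × 10⁻⁵) = 32,130,886
N ≈ √32,130,886 ≈ 5,668.4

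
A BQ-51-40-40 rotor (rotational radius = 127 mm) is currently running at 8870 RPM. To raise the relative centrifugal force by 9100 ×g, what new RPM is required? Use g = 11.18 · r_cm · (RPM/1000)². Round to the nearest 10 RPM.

N₂ ≈ 11950 RPM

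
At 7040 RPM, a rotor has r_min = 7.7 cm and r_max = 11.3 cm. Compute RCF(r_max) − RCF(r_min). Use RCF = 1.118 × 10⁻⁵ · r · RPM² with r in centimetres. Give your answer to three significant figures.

ΔRCF = 1.118 × 10⁻⁵ × (r_max − r_min) × N² = 1.118 × 10⁻⁵ × 3.6 × 49,561,600 ≈ 1,994.8

1990 x g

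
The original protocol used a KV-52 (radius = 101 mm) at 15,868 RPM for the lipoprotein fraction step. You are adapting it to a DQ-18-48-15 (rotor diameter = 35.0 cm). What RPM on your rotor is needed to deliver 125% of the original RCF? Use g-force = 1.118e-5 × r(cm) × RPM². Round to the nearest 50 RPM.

Original rotor: r = 101 mm = 10.1 cm
RCF_original = 1.118 × 10⁻⁵ × 10.1 × (15868)² = 1.118 × 10⁻⁵ × 10.1 × 251,793,424 ≈ 28,432 × g
Target RCF = 1.25 × 28,432 ≈ 35,540 × g
Your rotor: r = 35.0 / 2 = 17.5 cm
35,540 = 1.118 × 10⁻⁵ × 17.5 × N²
N² = 35,540 / (19.565 × 10⁻⁵) = 181,650,907
N ≈ √181,650,907 ≈ 13,477.8

≈ 13500 RPM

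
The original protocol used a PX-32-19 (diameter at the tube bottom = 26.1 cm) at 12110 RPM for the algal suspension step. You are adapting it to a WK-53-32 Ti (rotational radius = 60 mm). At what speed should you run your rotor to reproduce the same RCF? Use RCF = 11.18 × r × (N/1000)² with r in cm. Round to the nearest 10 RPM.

17860 RPM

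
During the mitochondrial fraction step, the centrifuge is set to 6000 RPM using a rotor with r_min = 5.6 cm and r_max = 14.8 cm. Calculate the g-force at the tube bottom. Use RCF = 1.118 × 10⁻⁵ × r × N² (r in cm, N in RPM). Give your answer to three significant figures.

≈ 5960 x g

Use r_max = 14.8 cm.
RCF = 1.118 × 10⁻⁵ × r × N²
RCF = 1.118 × 10⁻⁵ × 14.8 × (6000)² = 1.118 × 10⁻⁵ × 14.8 × 36,000,000 ≈ 5,956.7 × g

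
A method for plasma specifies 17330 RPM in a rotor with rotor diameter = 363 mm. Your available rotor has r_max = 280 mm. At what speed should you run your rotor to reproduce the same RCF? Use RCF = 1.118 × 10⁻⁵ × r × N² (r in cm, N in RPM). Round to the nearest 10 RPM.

13950 RPM

Original rotor: r = 363 mm / 2 = 181.5 mm = 18.15 cm
RCF_original = 1.118 × 10⁻⁵ × 18.15 × (17330)² = 1.118 × 10⁻⁵ × 18.15 × 300,328,900 ≈ 60,941.8 × g
Your rotor: r = 280 mm = 28.0 cm
60,941.8 = 1.118 × 10⁻⁵ × 28 × N²
N² = 60,941.8 / (31.304 × 10⁻⁵) = 194,677,358
N ≈ √194,677,358 ≈ 13,952.7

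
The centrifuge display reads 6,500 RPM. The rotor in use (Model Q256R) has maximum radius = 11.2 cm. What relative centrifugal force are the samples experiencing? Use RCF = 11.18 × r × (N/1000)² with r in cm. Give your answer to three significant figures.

RCF = 11.18 × 11.2 × (6.5)² = 11.18 × 11.2 × 42.25 ≈ 5,290.4 × g

≈ 5290 × g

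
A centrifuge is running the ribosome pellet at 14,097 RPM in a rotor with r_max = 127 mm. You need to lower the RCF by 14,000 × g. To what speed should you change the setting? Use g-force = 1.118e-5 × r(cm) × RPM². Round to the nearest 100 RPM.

r = 127 mm = 12.7 cm
Current RCF = 1.118 × 10⁻⁵ × 12.7 × (14097)² = 1.118 × 10⁻⁵ × 12.7 × 198,725,409 ≈ 28,216.2 × g
Target RCF = 28,216.2 − 14,000 = 14,216.2 × g
N² = 14,216.2 / (14.1986 × 10⁻⁵) = 100,123,956
N ≈ √100,123,956 ≈ 10,006.2

≈ 10000 RPM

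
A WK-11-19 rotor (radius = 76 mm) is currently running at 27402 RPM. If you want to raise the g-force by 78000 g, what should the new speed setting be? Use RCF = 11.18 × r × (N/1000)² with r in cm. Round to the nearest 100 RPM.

N₂ ≈ 40900 RPM

r = 76 mm = 7.6 cm
Current RCF = 11.18 × 7.6 × (27.402)² = 11.18 × 7.6 × 750.869604 ≈ 63,799.9 × g
Target RCF = 63,799.9 + 78,000 = 141,799.9 × g
(N/1000)² = 141,799.9 / 84.968 = 1668.862
N = 1000 × √1668.862 ≈ 40,851.7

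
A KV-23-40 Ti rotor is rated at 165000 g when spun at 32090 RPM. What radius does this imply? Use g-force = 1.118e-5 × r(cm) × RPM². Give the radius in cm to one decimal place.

r ≈ 14.3 cm

165000 = 1.118 × 10⁻⁵ × r × (32090)²
r = 165000 / (1.118 × 10⁻⁵ × 1,029,768,100) = 165000 / 11512.81 ≈ 14.332 cm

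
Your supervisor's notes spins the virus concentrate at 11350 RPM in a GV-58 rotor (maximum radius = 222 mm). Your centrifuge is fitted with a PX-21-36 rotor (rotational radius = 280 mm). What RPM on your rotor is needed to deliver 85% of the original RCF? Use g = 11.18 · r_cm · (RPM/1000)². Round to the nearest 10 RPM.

9320 RPM

Original rotor: r = 222 mm = 22.2 cm
RCF_original = 11.18 × 22.2 × (11.35)² = 11.18 × 22.2 × 128.8225 ≈ 31,973.2 × g
Target RCF = 0.85 × 31,973.2 ≈ 27,177.2 × g
Your rotor: r = 280 mm = 28.0 cm
27,177.2 = 11.18 × 28 × (N/1000)²
(N/1000)² = 27,177.2 / 313.04 = 86.81702
N = 1000 × √86.81702 ≈ 9,317.6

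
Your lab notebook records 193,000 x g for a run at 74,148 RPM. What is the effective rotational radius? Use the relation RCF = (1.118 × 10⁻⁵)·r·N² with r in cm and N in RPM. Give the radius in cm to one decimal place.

3.1 cm

193000 = 1.118 × 10⁻⁵ × r × (74148)²
r = 193000 / (1.118 × 10⁻⁵ × 5,497,925,904) = 193000 / 61466.81 ≈ 3.140 cm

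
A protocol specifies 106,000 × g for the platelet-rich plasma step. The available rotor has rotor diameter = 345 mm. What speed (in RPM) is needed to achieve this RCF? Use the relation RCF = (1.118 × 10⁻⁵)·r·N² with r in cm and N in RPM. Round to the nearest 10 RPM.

N ≈ 23440 RPM

r = 345 mm / 2 = 172.5 mm = 17.25 cm
106,000 = 1.118 × 10⁻⁵ × 17.25 × N²
N² = 106,000 / (19.2855 × 10⁻⁵) = 549,635,737
N ≈ √549,635,737 ≈ 23,444.3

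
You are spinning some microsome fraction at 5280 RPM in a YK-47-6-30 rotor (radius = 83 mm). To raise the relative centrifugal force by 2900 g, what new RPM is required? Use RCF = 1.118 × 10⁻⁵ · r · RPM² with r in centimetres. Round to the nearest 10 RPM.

≈ 7690 RPM

r = 83 mm = 8.3 cm
Current RCF = 1.118 × 10⁻⁵ × 8.3 × (5280)² = 1.118 × 10⁻⁵ × 8.3 × 27,878,400 ≈ 2,586.9 × g
Target RCF = 2,586.9 + 2,900 = 5,486.9 × g
N² = 5,486.9 / (9.2794 × 10⁻⁵) = 59,129,901
N ≈ √59,129,901 ≈ 7,689.6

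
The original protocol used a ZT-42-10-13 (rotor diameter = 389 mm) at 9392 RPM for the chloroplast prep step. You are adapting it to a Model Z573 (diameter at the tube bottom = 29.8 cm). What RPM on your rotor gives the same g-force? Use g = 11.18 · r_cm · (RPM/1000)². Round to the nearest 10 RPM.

Original rotor: r = 389 mm / 2 = 194.5 mm = 19.45 cm
RCF_original = 11.18 × 19.45 × (9.392)² = 11.18 × 19.45 × 88.209664 ≈ 19,181.3 × g
Your rotor: r = 29.8 / 2 = 14.9 cm
19,181.3 = 11.18 × 14.9 × (N/1000)²
(N/1000)² = 19,181.3 / 166.582 = 115.1463
N = 1000 × √115.1463 ≈ 10,730.6

10730 RPM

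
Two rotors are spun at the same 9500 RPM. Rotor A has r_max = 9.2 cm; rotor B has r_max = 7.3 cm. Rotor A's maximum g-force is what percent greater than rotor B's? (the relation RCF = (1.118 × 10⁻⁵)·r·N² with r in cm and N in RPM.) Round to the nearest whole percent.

26%

At equal RPM, RCF scales linearly with r: ratio = 9.2 / 7.3 = 1.2603.
So rotor A delivers 26.0% more g-force.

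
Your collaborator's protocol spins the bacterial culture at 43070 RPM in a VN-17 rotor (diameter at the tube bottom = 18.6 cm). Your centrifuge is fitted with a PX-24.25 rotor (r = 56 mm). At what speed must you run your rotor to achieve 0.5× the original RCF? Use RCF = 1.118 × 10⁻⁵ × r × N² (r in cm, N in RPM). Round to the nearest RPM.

Original rotor: r = 18.6 / 2 = 9.3 cm
RCF_original = 1.118 × 10⁻⁵ × 9.3 × (43070)² = 1.118 × 10⁻⁵ × 9.3 × 1,855,024,900 ≈ 192,874.4 × g
Target RCF = 0.5 × 192,874.4 ≈ 96,437.2 × g
Your rotor: r = 56 mm = 5.6 cm
96,437.2 = 1.118 × 10⁻⁵ × 5.6 × N²
N² = 96,437.2 / (6.2608 × 10⁻⁵) = 1,540,333,504
N ≈ √1,540,333,504 ≈ 39,247.1

39247 RPM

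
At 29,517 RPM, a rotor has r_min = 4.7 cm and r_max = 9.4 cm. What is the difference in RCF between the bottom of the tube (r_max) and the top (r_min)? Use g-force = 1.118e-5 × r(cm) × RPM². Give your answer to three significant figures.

ΔRCF ≈ 45800 ×g

RCF_max = 1.118 × 10⁻⁵ × 9.4 × (29517)² = 1.118 × 10⁻⁵ × 9.4 × 871,253,289 ≈ 91,561.8 × g
RCF_min = 1.118 × 10⁻⁵ × 4.7 × (29517)² = 1.118 × 10⁻⁵ × 4.7 × 871,253,289 ≈ 45,780.9 × g
ΔRCF = 91,561.8 − 45,780.9 = 45,780.9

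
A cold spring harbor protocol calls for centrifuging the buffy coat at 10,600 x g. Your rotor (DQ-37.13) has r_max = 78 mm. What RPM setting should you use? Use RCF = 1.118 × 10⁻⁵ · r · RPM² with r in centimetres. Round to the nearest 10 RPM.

11030 RPM

r = 78 mm = 7.8 cm
RCF = 1.118 × 10⁻⁵ × r × N²
10,600 = 1.118 × 10⁻⁵ × 7.8 × N²
N² = 10,600 / (8.7204 × 10⁻⁵) = 121,554,057
N ≈ √121,554,057 ≈ 11,025.2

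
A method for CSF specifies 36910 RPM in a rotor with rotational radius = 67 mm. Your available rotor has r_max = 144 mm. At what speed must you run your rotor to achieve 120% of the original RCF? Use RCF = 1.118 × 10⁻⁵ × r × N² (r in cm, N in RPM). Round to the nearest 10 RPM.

Original rotor: r = 67 mm = 6.7 cm
RCF_original = 1.118 × 10⁻⁵ × 6.7 × (36910)² = 1.118 × 10⁻⁵ × 6.7 × 1,362,348,100 ≈ 102,048 × g
Target RCF = 1.2 × 102,048 ≈ 122,457.6 × g
Your rotor: r = 144 mm = 14.4 cm
122,457.6 = 1.118 × 10⁻⁵ × 14.4 × N²
N² = 122,457.6 / (16.0992 × 10⁻⁵) = 760,644,007
N ≈ √760,644,007 ≈ 27,579.8

≈ 27580 RPM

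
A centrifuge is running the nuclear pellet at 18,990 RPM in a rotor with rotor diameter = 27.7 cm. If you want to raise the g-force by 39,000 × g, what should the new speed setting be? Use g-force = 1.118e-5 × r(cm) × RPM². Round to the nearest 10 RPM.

r = 27.7 / 2 = 13.85 cm
Current RCF = 1.118 × 10⁻⁵ × 13.85 × (18990)² = 1.118 × 10⁻⁵ × 13.85 × 360,620,100 ≈ 55,839.5 × g
Target RCF = 55,839.5 + 39,000 = 94,839.5 × g
N² = 94,839.5 / (15.4843 × 10⁻⁵) = 612,488,133
N ≈ √612,488,133 ≈ 24,748.5

≈ 24750 RPM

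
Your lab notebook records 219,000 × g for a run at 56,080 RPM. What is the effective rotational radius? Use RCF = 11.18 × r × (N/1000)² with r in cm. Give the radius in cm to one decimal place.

≈ 6.2 cm

219000 = 11.18 × r × (56.08)²
r = 219000 / (11.18 × 3144.9664) = 219000 / 35160.72 ≈ 6.229 cm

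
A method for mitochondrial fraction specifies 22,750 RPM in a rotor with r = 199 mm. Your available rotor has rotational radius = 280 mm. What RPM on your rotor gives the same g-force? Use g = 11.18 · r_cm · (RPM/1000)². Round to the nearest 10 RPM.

Original rotor: r = 199 mm = 19.9 cm
RCF_original = 11.18 × 19.9 × (22.75)² = 11.18 × 19.9 × 517.5625 ≈ 115,148.3 × g
Your rotor: r = 280 mm = 28.0 cm
115,148.3 = 11.18 × 28 × (N/1000)²
(N/1000)² = 115,148.3 / 313.04 = 367.8389
N = 1000 × √367.8389 ≈ 19,179.1

≈ 19180 RPM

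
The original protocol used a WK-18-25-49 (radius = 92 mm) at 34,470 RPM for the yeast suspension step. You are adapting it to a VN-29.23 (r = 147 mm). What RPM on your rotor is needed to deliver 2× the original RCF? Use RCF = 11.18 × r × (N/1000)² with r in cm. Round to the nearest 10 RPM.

≈ 38560 RPM

Original rotor: r = 92 mm = 9.2 cm
RCF_original = 11.18 × 9.2 × (34.47)² = 11.18 × 9.2 × 1,188.1809 ≈ 122,211.5 × g
Target RCF = 2 × 122,211.5 ≈ 244,423 × g
Your rotor: r = 147 mm = 14.7 cm
244,423 = 11.18 × 14.7 × (N/1000)²
(N/1000)² = 244,423 / 164.346 = 1487.246
N = 1000 × √1487.246 ≈ 38,564.8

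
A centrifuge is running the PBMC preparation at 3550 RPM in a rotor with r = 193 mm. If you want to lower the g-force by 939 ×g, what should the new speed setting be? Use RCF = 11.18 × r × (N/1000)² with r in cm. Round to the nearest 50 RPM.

≈ 2850 RPM

r = 193 mm = 19.3 cm
Current RCF = 11.18 × 19.3 × (3.55)² = 11.18 × 19.3 × 12.6025 ≈ 2,719.3 × g
Target RCF = 2,719.3 − 939 = 1,780.3 × g
(N/1000)² = 1,780.3 / 215.774 = 8.250762
N = 1000 × √8.250762 ≈ 2,872.4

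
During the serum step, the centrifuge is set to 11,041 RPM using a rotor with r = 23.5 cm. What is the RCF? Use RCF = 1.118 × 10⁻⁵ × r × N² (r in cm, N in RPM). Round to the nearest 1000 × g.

RCF ≈ 32000 g

RCF = 1.118 × 10⁻⁵ × r × N²
RCF = 1.118 × 10⁻⁵ × 23.5 × (11041)² = 1.118 × 10⁻⁵ × 23.5 × 121,903,681 ≈ 32,027.8 × g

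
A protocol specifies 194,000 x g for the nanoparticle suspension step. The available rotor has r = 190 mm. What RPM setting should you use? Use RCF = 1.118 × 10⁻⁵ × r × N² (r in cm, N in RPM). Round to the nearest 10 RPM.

N ≈ 30220 RPM

r = 190 mm = 19.0 cm
194,000 = 1.118 × 10⁻⁵ × 19 × N²
N² = 194,000 / (21.242 × 10⁻⁵) = 913,285,001
N ≈ √913,285,001 ≈ 30,220.6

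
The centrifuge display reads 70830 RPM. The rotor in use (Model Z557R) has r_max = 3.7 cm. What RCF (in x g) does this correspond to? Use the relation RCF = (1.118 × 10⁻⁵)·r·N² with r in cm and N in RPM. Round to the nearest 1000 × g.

RCF = 1.118 × 10⁻⁵ × 3.7 × (70830)² = 1.118 × 10⁻⁵ × 3.7 × 5,016,888,900 ≈ 207,528.6 × g

RCF ≈ 208000 x g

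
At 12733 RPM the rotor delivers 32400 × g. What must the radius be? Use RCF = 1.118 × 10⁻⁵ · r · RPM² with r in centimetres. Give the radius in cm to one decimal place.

≈ 17.9 cm

RCF = 1.118 × 10⁻⁵ × r × N²
32400 = 1.118 × 10⁻⁵ × r × (12733)²
r = 32400 / (1.118 × 10⁻⁵ × 162,129,289) = 32400 / 1812.605 ≈ 17.875 cm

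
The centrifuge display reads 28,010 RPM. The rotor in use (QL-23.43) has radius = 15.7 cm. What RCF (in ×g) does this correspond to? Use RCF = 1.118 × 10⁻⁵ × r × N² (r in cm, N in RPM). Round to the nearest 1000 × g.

RCF ≈ 138000 ×g

RCF = 1.118 × 10⁻⁵ × r × N²
RCF = 1.118 × 10⁻⁵ × 15.7 × (28010)² = 1.118 × 10⁻⁵ × 15.7 × 784,560,100 ≈ 137,710.7 × g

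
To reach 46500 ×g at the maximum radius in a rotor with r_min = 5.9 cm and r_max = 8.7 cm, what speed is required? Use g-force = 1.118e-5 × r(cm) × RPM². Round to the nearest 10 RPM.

≈ 21860 RPM

Use r_max = 8.7 cm.
RCF = 1.118 × 10⁻⁵ × r × N²
46,500 = 1.118 × 10⁻⁵ × 8.7 × N²
N² = 46,500 / (9.7266 × 10⁻⁵) = 478,070,446
N ≈ √478,070,446 ≈ 21,864.8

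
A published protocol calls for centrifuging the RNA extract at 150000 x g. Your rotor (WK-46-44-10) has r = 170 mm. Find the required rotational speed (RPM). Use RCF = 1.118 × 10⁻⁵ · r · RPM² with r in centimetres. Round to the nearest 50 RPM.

r = 170 mm = 17.0 cm
150,000 = 1.118 × 10⁻⁵ × 17 × N²
N² = 150,000 / (19.006 × 10⁻⁵) = 789,224,455
N ≈ √789,224,455 ≈ 28,093.1

N ≈ 28100 RPM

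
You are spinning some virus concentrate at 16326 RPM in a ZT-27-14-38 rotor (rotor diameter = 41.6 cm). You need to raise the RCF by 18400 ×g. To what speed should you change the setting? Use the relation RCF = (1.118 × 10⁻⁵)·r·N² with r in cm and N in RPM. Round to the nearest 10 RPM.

≈ 18590 RPM

r = 41.6 / 2 = 20.8 cm
Current RCF = 1.118 × 10⁻⁵ × 20.8 × (16326)² = 1.118 × 10⁻⁵ × 20.8 × 266,538,276 ≈ 61,981.9 × g
Target RCF = 61,981.9 + 18,400 = 80,381.9 × g
N² = 80,381.9 / (23.2544 × 10⁻⁵) = 345,663,186
N ≈ √345,663,186 ≈ 18,592.0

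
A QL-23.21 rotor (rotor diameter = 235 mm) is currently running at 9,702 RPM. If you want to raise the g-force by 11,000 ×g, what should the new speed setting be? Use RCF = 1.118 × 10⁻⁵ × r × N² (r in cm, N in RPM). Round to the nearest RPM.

r = 235 mm / 2 = 117.5 mm = 11.75 cm
Current RCF = 1.118 × 10⁻⁵ × 11.75 × (9702)² = 1.118 × 10⁻⁵ × 11.75 × 94,128,804 ≈ 12,365.2 × g
Target RCF = 12,365.2 + 11,000 = 23,365.2 × g
N² = 23,365.2 / (13.1365 × 10⁻⁵) = 177,864,728
N ≈ √177,864,728 ≈ 13,336.6

≈ 13337 RPM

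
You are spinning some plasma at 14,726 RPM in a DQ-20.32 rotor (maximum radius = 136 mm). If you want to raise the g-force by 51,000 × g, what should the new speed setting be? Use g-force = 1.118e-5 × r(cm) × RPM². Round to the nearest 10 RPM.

N₂ ≈ 23500 RPM

r = 136 mm = 13.6 cm
Current RCF = 1.118 × 10⁻⁵ × 13.6 × (14726)² = 1.118 × 10⁻⁵ × 13.6 × 216,855,076 ≈ 32,972.4 × g
Target RCF = 32,972.4 + 51,000 = 83,972.4 × g
N² = 83,972.4 / (15.2048 × 10⁻⁵) = 552,275,597
N ≈ √552,275,597 ≈ 23,500.5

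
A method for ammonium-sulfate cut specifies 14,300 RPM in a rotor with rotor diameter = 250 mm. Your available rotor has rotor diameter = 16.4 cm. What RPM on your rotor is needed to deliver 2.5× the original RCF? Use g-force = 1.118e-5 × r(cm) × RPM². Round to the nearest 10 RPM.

Original rotor: r = 250 mm / 2 = 125 mm = 12.5 cm
RCF_original = 1.118 × 10⁻⁵ × 12.5 × (14300)² = 1.118 × 10⁻⁵ × 12.5 × 204,490,000 ≈ 28,577.5 × g
Target RCF = 2.5 × 28,577.5 ≈ 71,443.8 × g
Your rotor: r = 16.4 / 2 = 8.2 cm
71,443.8 = 1.118 × 10⁻⁵ × 8.2 × N²
N² = 71,443.8 / (9.1676 × 10⁻⁵) = 779,307,561
N ≈ √779,307,561 ≈ 27,916.1

27920 RPM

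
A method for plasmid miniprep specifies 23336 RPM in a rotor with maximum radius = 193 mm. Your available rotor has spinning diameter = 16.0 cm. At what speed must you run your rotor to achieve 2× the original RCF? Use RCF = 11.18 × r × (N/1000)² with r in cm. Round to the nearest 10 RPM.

Original rotor: r = 193 mm = 19.3 cm
RCF_original = 11.18 × 19.3 × (23.336)² = 11.18 × 19.3 × 544.568896 ≈ 117,503.8 × g
Target RCF = 2 × 117,503.8 ≈ 235,007.6 × g
Your rotor: r = 16.0 / 2 = 8 cm
235,007.6 = 11.18 × 8 × (N/1000)²
(N/1000)² = 235,007.6 / 89.44 = 2627.545
N = 1000 × √2627.545 ≈ 51,259.6

≈ 51260 RPM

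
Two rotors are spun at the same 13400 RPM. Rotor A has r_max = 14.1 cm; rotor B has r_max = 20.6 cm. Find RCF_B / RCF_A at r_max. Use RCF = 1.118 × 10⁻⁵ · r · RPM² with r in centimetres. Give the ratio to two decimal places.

At fixed N, RCF ∝ r, so RCF_B/RCF_A = r_B/r_A = 20.6 / 14.1 = 1.4610.

1.46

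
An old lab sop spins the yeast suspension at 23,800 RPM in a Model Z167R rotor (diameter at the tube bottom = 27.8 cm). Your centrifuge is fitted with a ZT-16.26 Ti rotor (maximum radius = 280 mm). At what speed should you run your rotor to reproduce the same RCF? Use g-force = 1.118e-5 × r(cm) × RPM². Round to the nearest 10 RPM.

Original rotor: r = 27.8 / 2 = 13.9 cm
RCF_original = 1.118 × 10⁻⁵ × 13.9 × (23800)² = 1.118 × 10⁻⁵ × 13.9 × 566,440,000 ≈ 88,025.9 × g
Your rotor: r = 280 mm = 28.0 cm
88,025.9 = 1.118 × 10⁻⁵ × 28 × N²
N² = 88,025.9 / (31.304 × 10⁻⁵) = 281,196,972
N ≈ √281,196,972 ≈ 16,768.9

16770 RPM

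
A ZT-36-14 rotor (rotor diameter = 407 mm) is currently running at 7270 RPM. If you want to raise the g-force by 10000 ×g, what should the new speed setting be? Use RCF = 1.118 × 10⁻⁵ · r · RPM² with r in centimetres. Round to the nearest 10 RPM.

r = 407 mm / 2 = 203.5 mm = 20.35 cm
Current RCF = 1.118 × 10⁻⁵ × 20.35 × (7270)² = 1.118 × 10⁻⁵ × 20.35 × 52,852,900 ≈ 12,024.7 × g
Target RCF = 12,024.7 + 10,000 = 22,024.7 × g
N² = 22,024.7 / (22.7513 × 10⁻⁵) = 96,806,336
N ≈ √96,806,336 ≈ 9,839.0

≈ 9840 RPM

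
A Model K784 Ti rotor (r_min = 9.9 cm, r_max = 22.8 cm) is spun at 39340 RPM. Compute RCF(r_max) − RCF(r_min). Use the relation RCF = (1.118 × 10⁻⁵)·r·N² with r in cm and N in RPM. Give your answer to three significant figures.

≈ 223000 x g

RCF_max = 1.118 × 10⁻⁵ × 22.8 × (39340)² = 1.118 × 10⁻⁵ × 22.8 × 1,547,635,600 ≈ 394,498.5 × g
RCF_min = 1.118 × 10⁻⁵ × 9.9 × (39340)² = 1.118 × 10⁻⁵ × 9.9 × 1,547,635,600 ≈ 171,295.4 × g
ΔRCF = 394,498.5 − 171,295.4 = 223,203.1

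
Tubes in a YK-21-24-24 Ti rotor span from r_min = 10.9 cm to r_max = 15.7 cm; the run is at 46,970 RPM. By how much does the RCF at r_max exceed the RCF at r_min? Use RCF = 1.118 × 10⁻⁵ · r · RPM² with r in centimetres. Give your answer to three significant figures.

RCF_max = 1.118 × 10⁻⁵ × 15.7 × (46970)² = 1.118 × 10⁻⁵ × 15.7 × 2,206,180,900 ≈ 387,242.1 × g
RCF_min = 1.118 × 10⁻⁵ × 10.9 × (46970)² = 1.118 × 10⁻⁵ × 10.9 × 2,206,180,900 ≈ 268,849.6 × g
ΔRCF = 387,242.1 − 268,849.6 = 118,392.5

≈ 118000 x g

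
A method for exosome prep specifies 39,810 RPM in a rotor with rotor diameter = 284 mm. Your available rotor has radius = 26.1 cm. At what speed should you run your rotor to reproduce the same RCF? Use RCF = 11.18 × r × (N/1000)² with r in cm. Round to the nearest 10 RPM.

≈ 29360 RPM

Original rotor: r = 284 mm / 2 = 142 mm = 14.2 cm
RCF = 11.18 × r × (N/1000)²
RCF_original = 11.18 × 14.2 × (39.81)² = 11.18 × 14.2 × 1,584.8361 ≈ 251,602.2 × g
251,602.2 = 11.18 × 26.1 × (N/1000)²
(N/1000)² = 251,602.2 / 291.798 = 862.2479
N = 1000 × √862.2479 ≈ 29,364.1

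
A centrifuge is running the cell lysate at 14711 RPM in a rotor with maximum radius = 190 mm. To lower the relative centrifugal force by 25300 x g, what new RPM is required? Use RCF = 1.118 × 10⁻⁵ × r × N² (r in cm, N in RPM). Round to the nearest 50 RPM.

9850 RPM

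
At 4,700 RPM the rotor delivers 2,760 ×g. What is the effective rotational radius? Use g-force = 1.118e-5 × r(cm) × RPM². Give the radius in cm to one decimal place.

r ≈ 11.2 cm

2760 = 1.118 × 10⁻⁵ × r × (4700)²
r = 2760 / (1.118 × 10⁻⁵ × 22,090,000) = 2760 / 246.9662 ≈ 11.176 cm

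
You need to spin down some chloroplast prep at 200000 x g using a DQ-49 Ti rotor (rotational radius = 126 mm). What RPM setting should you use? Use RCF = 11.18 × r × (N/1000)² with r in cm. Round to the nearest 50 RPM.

≈ 37700 RPM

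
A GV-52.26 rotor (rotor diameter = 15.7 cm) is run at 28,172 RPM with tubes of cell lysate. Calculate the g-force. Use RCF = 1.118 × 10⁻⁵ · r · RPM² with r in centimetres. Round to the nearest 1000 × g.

70000 x g

r = 15.7 / 2 = 7.85 cm
RCF = 1.118 × 10⁻⁵ × r × N²
RCF = 1.118 × 10⁻⁵ × 7.85 × (28172)² = 1.118 × 10⁻⁵ × 7.85 × 793,661,584 ≈ 69,654.1 × g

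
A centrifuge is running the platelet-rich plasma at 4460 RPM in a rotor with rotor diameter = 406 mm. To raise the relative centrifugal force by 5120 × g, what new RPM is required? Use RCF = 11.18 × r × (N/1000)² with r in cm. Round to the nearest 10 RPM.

≈ 6520 RPM

r = 406 mm / 2 = 203 mm = 20.3 cm
Current RCF = 11.18 × 20.3 × (4.46)² = 11.18 × 20.3 × 19.8916 ≈ 4,514.5 × g
Target RCF = 4,514.5 + 5,120 = 9,634.5 × g
(N/1000)² = 9,634.5 / 226.954 = 42.45133
N = 1000 × √42.45133 ≈ 6,515.5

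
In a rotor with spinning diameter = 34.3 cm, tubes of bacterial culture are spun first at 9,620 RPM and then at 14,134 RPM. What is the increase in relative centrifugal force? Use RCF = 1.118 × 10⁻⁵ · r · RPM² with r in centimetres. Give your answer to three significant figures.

r = 34.3 / 2 = 17.15 cm
RCF₁ = 1.118 × 10⁻⁵ × 17.15 × (9620)² = 1.118 × 10⁻⁵ × 17.15 × 92,544,400 ≈ 17,744.2 × g
RCF₂ = 1.118 × 10⁻⁵ × 17.15 × (14134)² = 1.118 × 10⁻⁵ × 17.15 × 199,769,956 ≈ 38,303.3 × g
Increase = 38,303.3 − 17,744.2 = 20,559.1

20600 x g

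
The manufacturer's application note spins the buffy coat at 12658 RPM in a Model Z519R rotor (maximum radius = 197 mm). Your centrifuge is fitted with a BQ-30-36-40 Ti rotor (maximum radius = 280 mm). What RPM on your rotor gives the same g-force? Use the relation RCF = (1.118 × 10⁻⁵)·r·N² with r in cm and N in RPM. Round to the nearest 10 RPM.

≈ 10620 RPM

Original rotor: r = 197 mm = 19.7 cm
RCF_original = 1.118 × 10⁻⁵ × 19.7 × (12658)² = 1.118 × 10⁻⁵ × 19.7 × 160,224,964 ≈ 35,288.9 × g
Your rotor: r = 280 mm = 28.0 cm
35,288.9 = 1.118 × 10⁻⁵ × 28 × N²
N² = 35,288.9 / (31.304 × 10⁻⁵) = 112,729,683
N ≈ √112,729,683 ≈ 10,617.4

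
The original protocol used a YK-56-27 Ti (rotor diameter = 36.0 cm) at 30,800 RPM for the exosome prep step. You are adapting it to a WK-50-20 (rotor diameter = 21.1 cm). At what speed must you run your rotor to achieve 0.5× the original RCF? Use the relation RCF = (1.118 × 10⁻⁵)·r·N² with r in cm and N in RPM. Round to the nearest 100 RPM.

Original rotor: r = 36.0 / 2 = 18 cm
RCF_original = 1.118 × 10⁻⁵ × 18 × (30800)² = 1.118 × 10⁻⁵ × 18 × 948,640,000 ≈ 190,904.3 × g
Target RCF = 0.5 × 190,904.3 ≈ 95,452.1 × g
Your rotor: r = 21.1 / 2 = 10.55 cm
95,452.1 = 1.118 × 10⁻⁵ × 10.55 × N²
N² = 95,452.1 / (11.7949 × 10⁻⁵) = 809,265,869
N ≈ √809,265,869 ≈ 28,447.6

≈ 28400 RPM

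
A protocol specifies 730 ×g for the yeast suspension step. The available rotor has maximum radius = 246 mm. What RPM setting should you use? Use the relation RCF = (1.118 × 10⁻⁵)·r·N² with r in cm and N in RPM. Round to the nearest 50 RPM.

r = 246 mm = 24.6 cm
RCF = 1.118 × 10⁻⁵ × r × N²
730 = 1.118 × 10⁻⁵ × 24.6 × N²
N² = 730 / (27.5028 × 10⁻⁵) = 2,654,275
N ≈ √2,654,275 ≈ 1,629.2

N ≈ 1650 RPM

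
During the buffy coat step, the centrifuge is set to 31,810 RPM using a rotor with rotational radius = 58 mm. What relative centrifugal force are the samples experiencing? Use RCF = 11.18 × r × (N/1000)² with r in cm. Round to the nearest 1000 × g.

RCF ≈ 66000 g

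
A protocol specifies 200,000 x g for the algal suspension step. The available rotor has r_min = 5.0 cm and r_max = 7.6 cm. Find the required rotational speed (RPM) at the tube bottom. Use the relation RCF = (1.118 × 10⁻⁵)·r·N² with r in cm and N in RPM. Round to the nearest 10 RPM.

48520 RPM

Use r_max = 7.6 cm.
200,000 = 1.118 × 10⁻⁵ × 7.6 × N²
N² = 200,000 / (8.4968 × 10⁻⁵) = 2,353,827,323
N ≈ √2,353,827,323 ≈ 48,516.3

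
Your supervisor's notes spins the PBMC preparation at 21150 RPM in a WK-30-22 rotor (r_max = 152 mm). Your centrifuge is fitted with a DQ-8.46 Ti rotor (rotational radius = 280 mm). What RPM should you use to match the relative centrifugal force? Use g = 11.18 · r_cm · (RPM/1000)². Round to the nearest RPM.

Original rotor: r = 152 mm = 15.2 cm
RCF_original = 11.18 × 15.2 × (21.15)² = 11.18 × 15.2 × 447.3225 ≈ 76,016.2 × g
Your rotor: r = 280 mm = 28.0 cm
76,016.2 = 11.18 × 28 × (N/1000)²
(N/1000)² = 76,016.2 / 313.04 = 242.8322
N = 1000 × √242.8322 ≈ 15,583.1

15583 RPM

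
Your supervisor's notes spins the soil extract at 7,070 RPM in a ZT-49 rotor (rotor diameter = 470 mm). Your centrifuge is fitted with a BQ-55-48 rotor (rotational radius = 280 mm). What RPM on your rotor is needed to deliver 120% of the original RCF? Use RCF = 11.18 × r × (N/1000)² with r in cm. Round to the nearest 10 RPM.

Original rotor: r = 470 mm / 2 = 235 mm = 23.5 cm
RCF_original = 11.18 × 23.5 × (7.07)² = 11.18 × 23.5 × 49.9849 ≈ 13,132.5 × g
Target RCF = 1.2 × 13,132.5 ≈ 15,759 × g
Your rotor: r = 280 mm = 28.0 cm
15,759 = 11.18 × 28 × (N/1000)²
(N/1000)² = 15,759 / 313.04 = 50.34181
N = 1000 × √50.34181 ≈ 7,095.2

≈ 7100 RPM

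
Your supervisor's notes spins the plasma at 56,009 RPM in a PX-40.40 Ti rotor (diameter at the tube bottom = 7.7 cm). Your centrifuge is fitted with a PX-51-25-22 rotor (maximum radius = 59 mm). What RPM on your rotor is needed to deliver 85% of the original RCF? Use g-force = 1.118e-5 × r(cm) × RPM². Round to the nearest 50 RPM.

Original rotor: r = 7.7 / 2 = 3.85 cm
RCF_original = 1.118 × 10⁻⁵ × 3.85 × (56009)² = 1.118 × 10⁻⁵ × 3.85 × 3,137,008,081 ≈ 135,026.2 × g
Target RCF = 0.85 × 135,026.2 ≈ 114,772.3 × g
Your rotor: r = 59 mm = 5.9 cm
114,772.3 = 1.118 × 10⁻⁵ × 5.9 × N²
N² = 114,772.3 / (6.5962 × 10⁻⁵) = 1,739,976,047
N ≈ √1,739,976,047 ≈ 41,713.0

41700 RPM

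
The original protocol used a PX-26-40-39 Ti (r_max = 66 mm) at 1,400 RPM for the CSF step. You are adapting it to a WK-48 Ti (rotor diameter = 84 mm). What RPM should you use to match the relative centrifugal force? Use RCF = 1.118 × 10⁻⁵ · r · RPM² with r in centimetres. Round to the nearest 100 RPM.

Original rotor: r = 66 mm = 6.6 cm
RCF_original = 1.118 × 10⁻⁵ × 6.6 × (1400)² = 1.118 × 10⁻⁵ × 6.6 × 1,960,000 ≈ 144.6 × g
Your rotor: r = 84 mm / 2 = 42 mm = 4.2 cm
144.6 = 1.118 × 10⁻⁵ × 4.2 × N²
N² = 144.6 / (4.6956 × 10⁻⁵) = 3,079,479
N ≈ √3,079,479 ≈ 1,754.8

≈ 1800 RPM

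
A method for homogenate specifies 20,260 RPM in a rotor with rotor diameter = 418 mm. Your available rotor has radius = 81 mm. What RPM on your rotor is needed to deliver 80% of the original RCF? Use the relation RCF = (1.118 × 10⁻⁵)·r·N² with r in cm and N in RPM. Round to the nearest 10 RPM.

29110 RPM

Original rotor: r = 418 mm / 2 = 209 mm = 20.9 cm
RCF = 1.118 × 10⁻⁵ × r × N²
RCF_original = 1.118 × 10⁻⁵ × 20.9 × (20260)² = 1.118 × 10⁻⁵ × 20.9 × 410,467,600 ≈ 95,910.7 × g
Target RCF = 0.8 × 95,910.7 ≈ 76,728.6 × g
Your rotor: r = 81 mm = 8.1 cm
76,728.6 = 1.118 × 10⁻⁵ × 8.1 × N²
N² = 76,728.6 / (9.0558 × 10⁻⁵) = 847,286,822
N ≈ √847,286,822 ≈ 29,108.2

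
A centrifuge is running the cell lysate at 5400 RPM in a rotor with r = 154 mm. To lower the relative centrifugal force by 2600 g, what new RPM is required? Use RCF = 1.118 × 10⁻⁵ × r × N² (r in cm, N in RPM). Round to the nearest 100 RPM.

r = 154 mm = 15.4 cm
Current RCF = 1.118 × 10⁻⁵ × 15.4 × (5400)² = 1.118 × 10⁻⁵ × 15.4 × 29,160,000 ≈ 5,020.5 × g
Target RCF = 5,020.5 − 2,600 = 2,420.5 × g
N² = 2,420.5 / (17.2172 × 10⁻⁵) = 14,058,616
N ≈ √14,058,616 ≈ 3,749.5

≈ 3700 RPM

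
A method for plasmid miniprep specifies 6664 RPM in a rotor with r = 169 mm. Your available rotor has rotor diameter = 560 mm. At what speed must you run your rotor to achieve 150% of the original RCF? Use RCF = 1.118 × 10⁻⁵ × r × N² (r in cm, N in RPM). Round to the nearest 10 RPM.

Original rotor: r = 169 mm = 16.9 cm
RCF_original = 1.118 × 10⁻⁵ × 16.9 × (6664)² = 1.118 × 10⁻⁵ × 16.9 × 44,408,896 ≈ 8,390.7 × g
Target RCF = 1.5 × 8,390.7 ≈ 12,586.1 × g
Your rotor: r = 560 mm / 2 = 280 mm = 28 cm
12,586.1 = 1.118 × 10⁻⁵ × 28 × N²
N² = 12,586.1 / (31.304 × 10⁻⁵) = 40,206,044
N ≈ √40,206,044 ≈ 6,340.8

6340 RPM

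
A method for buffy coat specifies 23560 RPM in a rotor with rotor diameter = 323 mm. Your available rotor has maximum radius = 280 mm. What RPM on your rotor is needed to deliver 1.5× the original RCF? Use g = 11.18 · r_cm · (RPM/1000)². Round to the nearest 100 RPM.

21900 RPM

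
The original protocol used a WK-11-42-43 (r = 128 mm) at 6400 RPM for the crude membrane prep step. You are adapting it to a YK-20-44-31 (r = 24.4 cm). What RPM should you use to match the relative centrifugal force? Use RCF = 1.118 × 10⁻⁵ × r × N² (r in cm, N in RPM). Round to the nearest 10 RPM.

Original rotor: r = 128 mm = 12.8 cm
RCF = 1.118 × 10⁻⁵ × r × N²
RCF_original = 1.118 × 10⁻⁵ × 12.8 × (6400)² = 1.118 × 10⁻⁵ × 12.8 × 40,960,000 ≈ 5,861.5 × g
5,861.5 = 1.118 × 10⁻⁵ × 24.4 × N²
N² = 5,861.5 / (27.2792 × 10⁻⁵) = 21,487,067
N ≈ √21,487,067 ≈ 4,635.4

4640 RPM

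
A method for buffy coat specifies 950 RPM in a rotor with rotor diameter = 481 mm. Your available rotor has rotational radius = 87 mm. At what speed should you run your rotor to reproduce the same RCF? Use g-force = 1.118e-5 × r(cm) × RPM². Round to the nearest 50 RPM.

Original rotor: r = 481 mm / 2 = 240.5 mm = 24.05 cm
RCF_original = 1.118 × 10⁻⁵ × 24.05 × (950)² = 1.118 × 10⁻⁵ × 24.05 × 902,500 ≈ 242.7 × g
Your rotor: r = 87 mm = 8.7 cm
242.7 = 1.118 × 10⁻⁵ × 8.7 × N²
N² = 242.7 / (9.7266 × 10⁻⁵) = 2,495,219
N ≈ √2,495,219 ≈ 1,579.6

1600 RPM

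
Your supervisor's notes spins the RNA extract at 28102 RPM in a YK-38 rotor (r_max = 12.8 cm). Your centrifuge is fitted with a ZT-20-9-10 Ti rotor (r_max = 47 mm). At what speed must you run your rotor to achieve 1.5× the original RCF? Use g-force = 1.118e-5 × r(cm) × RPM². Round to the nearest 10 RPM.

RCF = 1.118 × 10⁻⁵ × r × N²
RCF_original = 1.118 × 10⁻⁵ × 12.8 × (28102)² = 1.118 × 10⁻⁵ × 12.8 × 789,722,404 ≈ 113,012.4 × g
Target RCF = 1.5 × 113,012.4 ≈ 169,518.6 × g
Your rotor: r = 47 mm = 4.7 cm
169,518.6 = 1.118 × 10⁻⁵ × 4.7 × N²
N² = 169,518.6 / (5.2546 × 10⁻⁵) = 3,226,099,037
N ≈ √3,226,099,037 ≈ 56,798.8

≈ 56800 RPM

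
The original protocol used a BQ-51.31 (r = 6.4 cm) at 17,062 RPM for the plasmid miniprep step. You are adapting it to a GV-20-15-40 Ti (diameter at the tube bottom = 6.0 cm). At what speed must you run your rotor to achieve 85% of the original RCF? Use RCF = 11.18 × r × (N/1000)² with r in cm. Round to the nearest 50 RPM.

RCF_original = 11.18 × 6.4 × (17.062)² = 11.18 × 6.4 × 291.111844 ≈ 20,829.6 × g
Target RCF = 0.85 × 20,829.6 ≈ 17,705.2 × g
Your rotor: r = 6.0 / 2 = 3 cm
17,705.2 = 11.18 × 3 × (N/1000)²
(N/1000)² = 17,705.2 / 33.54 = 527.8831
N = 1000 × √527.8831 ≈ 22,975.7

23000 RPM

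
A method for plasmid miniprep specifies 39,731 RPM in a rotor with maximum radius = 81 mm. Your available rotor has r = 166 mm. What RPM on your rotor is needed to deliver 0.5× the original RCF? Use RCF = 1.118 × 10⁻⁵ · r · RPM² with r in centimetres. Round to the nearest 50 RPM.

Original rotor: r = 81 mm = 8.1 cm
RCF = 1.118 × 10⁻⁵ × r × N²
RCF_original = 1.118 × 10⁻⁵ × 8.1 × (39731)² = 1.118 × 10⁻⁵ × 8.1 × 1,578,552,361 ≈ 142,950.5 × g
Target RCF = 0.5 × 142,950.5 ≈ 71,475.2 × g
Your rotor: r = 166 mm = 16.6 cm
71,475.2 = 1.118 × 10⁻⁵ × 16.6 × N²
N² = 71,475.2 / (18.5588 × 10⁻⁵) = 385,128,349
N ≈ √385,128,349 ≈ 19,624.7

19600 RPM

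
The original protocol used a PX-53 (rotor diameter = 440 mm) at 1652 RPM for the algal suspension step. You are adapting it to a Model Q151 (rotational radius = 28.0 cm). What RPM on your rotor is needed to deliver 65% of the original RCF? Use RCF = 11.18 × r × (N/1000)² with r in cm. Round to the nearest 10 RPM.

1180 RPM

Original rotor: r = 440 mm / 2 = 220 mm = 22 cm
RCF_original = 11.18 × 22 × (1.652)² = 11.18 × 22 × 2.729104 ≈ 671.3 × g
Target RCF = 0.65 × 671.3 ≈ 436.3 × g
436.3 = 11.18 × 28 × (N/1000)²
(N/1000)² = 436.3 / 313.04 = 1.393752
N = 1000 × √1.393752 ≈ 1,180.6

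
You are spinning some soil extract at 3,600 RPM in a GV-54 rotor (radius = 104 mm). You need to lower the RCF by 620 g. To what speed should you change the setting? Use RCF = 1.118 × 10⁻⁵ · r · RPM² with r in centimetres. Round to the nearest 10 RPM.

r = 104 mm = 10.4 cm
Current RCF = 1.118 × 10⁻⁵ × 10.4 × (3600)² = 1.118 × 10⁻⁵ × 10.4 × 12,960,000 ≈ 1,506.9 × g
Target RCF = 1,506.9 − 620 = 886.9 × g
N² = 886.9 / (11.6272 × 10⁻⁵) = 7,627,804
N ≈ √7,627,804 ≈ 2,761.8

N₂ ≈ 2760 RPM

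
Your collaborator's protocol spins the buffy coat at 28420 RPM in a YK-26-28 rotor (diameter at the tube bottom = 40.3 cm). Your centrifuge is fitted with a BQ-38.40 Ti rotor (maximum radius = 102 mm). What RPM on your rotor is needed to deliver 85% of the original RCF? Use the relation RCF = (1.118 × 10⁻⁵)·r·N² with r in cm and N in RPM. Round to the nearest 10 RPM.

Original rotor: r = 40.3 / 2 = 20.15 cm
RCF_original = 1.118 × 10⁻⁵ × 20.15 × (28420)² = 1.118 × 10⁻⁵ × 20.15 × 807,696,400 ≈ 181,955.4 × g
Target RCF = 0.85 × 181,955.4 ≈ 154,662.1 × g
Your rotor: r = 102 mm = 10.2 cm
154,662.1 = 1.118 × 10⁻⁵ × 10.2 × N²
N² = 154,662.1 / (11.4036 × 10⁻⁵) = 1,356,256,796
N ≈ √1,356,256,796 ≈ 36,827.4

≈ 36830 RPM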